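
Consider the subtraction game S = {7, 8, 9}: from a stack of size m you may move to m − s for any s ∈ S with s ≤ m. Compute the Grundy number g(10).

1

Grundy values for subtraction set {7, 8, 9}:
k:     0  1  2  3  4  5  6  7  8  9 10
g(k):  0  0  0  0  0  0  0  1  1  1  1
So g(10) = 1.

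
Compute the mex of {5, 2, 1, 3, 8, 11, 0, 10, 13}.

The values 0, 1, 2, 3 are all present; 4 is the first non-negative integer missing from the set.

4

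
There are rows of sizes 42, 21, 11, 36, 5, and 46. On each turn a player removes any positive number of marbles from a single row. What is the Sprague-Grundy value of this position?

59

Nim-sum: 42 ⊕ 21 ⊕ 11 ⊕ 36 ⊕ 5 ⊕ 46 = 59.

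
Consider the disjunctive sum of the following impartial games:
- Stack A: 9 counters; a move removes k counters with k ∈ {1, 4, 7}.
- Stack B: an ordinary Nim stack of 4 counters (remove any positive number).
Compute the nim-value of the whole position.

5

For stack A, compute g(0), g(1), … with moves {1, 4, 7}:
g(0) = mex{} = 0
g(1) = mex{0} = 1
g(2) = mex{1} = 0
g(3) = mex{0} = 1
g(4) = mex{0,1} = 2
g(5) = mex{1,2} = 0
g(6) = mex{0} = 1
g(7) = mex{0,1} = 2
g(8) = mex{1,2} = 0
g(9) = mex{0} = 1
So g(9) = 1.
Stack B is a plain Nim stack of size 4, so its Grundy value is 4.
By the Sprague-Grundy theorem, the Grundy value of a sum of independent games is the XOR of the component values.
Combined value = 1 ⊕ 4 = 5.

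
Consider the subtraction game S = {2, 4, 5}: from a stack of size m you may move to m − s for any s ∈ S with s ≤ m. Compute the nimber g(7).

Grundy values for subtraction set {2, 4, 5}:
g(0) = mex{} = 0
g(1) = mex{} = 0
g(2) = mex{0} = 1
g(3) = mex{0} = 1
g(4) = mex{0,1} = 2
g(5) = mex{0,1} = 2
g(6) = mex{0,1,2} = 3
g(7) = mex{1,2} = 0
So g(7) = 0.

0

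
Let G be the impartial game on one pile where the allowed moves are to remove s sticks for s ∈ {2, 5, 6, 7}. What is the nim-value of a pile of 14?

1

Build the Grundy sequence with g(k) = mex{g(k−s) : s ∈ {2, 5, 6, 7}, s ≤ k}:
g(0) = mex{} = 0
g(1) = mex{} = 0
g(2) = mex{0} = 1
g(3) = mex{0} = 1
g(4) = mex{1} = 0
g(5) = mex{0,1} = 2
g(6) = mex{0} = 1
g(7) = mex{0,1,2} = 3
g(8) = mex{0,1} = 2
g(9) = mex{0,1,3} = 2
g(10) = mex{0,1,2} = 3
g(11) = mex{0,1,2} = 3
g(12) = mex{1,2,3} = 0
g(13) = mex{1,2,3} = 0
g(14) = mex{0,2,3} = 1
So g(14) = 1.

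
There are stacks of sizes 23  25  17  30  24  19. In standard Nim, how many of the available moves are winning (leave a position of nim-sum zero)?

Compute the nim-sum pairwise:
23 ^ 25 = 14
14 ^ 17 = 31
31 ^ 30 = 1
1 ^ 24 = 25
25 ^ 19 = 10
The overall nim-sum is X = 10. A stack of size p has a winning move iff p XOR X < p (reduce it to p XOR X).
  23: 23 XOR 10 = 29 ≥ 23 — no move.
  25: 25 XOR 10 = 19 < 25 — winning move (to 19).
  17: 17 XOR 10 = 27 ≥ 17 — no move.
  30: 30 XOR 10 = 20 < 30 — winning move (to 20).
  24: 24 XOR 10 = 18 < 24 — winning move (to 18).
  19: 19 XOR 10 = 25 ≥ 19 — no move.
That gives 3 winning moves.

3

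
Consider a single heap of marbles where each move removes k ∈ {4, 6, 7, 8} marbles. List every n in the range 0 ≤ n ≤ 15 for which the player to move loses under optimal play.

0, 1, 2, 3, 12, 13, 14, 15

Compute g(0), g(1), … for moves {4, 6, 7, 8}:
k:     0  1  2  3  4  5  6  7  8  9 10 11 12 13 14 15
g(k):  0  0  0  0  1  1  1  1  2  2  2  2  0  0  0  0
The P-positions (g = 0) in 0..15 are 0, 1, 2, 3, 12, 13, 14, 15.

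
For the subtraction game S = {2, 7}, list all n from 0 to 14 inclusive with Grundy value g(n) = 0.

0, 1, 4, 5, 9, 10, 13, 14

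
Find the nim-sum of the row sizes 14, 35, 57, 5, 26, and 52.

Nim-sum: 14 ^ 35 ^ 57 ^ 5 ^ 26 ^ 52 = 63.

63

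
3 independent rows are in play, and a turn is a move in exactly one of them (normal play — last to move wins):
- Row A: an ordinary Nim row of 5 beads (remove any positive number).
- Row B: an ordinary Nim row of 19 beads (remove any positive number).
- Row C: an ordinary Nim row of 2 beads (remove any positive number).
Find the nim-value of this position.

20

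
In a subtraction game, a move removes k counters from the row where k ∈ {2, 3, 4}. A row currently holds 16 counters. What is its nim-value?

Grundy values for subtraction set {2, 3, 4}:
k:     0  1  2  3  4  5  6  7  8  9 10 11 12 13 14 15 16
g(k):  0  0  1  1  2  2  0  0  1  1  2  2  0  0  1  1  2
So g(16) = 2.

2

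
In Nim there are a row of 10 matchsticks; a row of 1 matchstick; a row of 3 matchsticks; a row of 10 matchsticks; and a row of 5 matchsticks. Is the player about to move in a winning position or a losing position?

Winning position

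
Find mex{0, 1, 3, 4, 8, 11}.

2

The values 0, 1 are all present; 2 is the first non-negative integer missing from the set.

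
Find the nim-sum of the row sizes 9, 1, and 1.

9

Bitwise XOR of the heap sizes:
  1001  (9)
  0001  (1)
  0001  (1)
  ----
  1001  (9)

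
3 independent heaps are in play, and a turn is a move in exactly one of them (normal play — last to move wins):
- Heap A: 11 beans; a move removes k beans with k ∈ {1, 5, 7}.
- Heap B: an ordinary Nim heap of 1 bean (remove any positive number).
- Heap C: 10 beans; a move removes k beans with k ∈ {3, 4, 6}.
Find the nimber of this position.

0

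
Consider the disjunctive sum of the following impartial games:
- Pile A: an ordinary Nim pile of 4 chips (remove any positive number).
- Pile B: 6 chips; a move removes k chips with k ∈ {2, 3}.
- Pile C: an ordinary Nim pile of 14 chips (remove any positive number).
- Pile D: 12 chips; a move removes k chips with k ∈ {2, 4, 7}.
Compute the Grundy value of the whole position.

10

Pile A is a plain Nim pile of size 4, so its Grundy value is 4.
Grundy values for pile B (subtraction set {2, 3}):
g(0) = mex{} = 0
g(1) = mex{} = 0
g(2) = mex{0} = 1
g(3) = mex{0} = 1
g(4) = mex{0,1} = 2
g(5) = mex{1} = 0
g(6) = mex{1,2} = 0
So g(6) = 0.
Pile C is a plain Nim pile of size 14, so its Grundy value is 14.
Grundy values for pile D (subtraction set {2, 4, 7}):
g(0) = mex{} = 0
g(1) = mex{} = 0
g(2) = mex{0} = 1
g(3) = mex{0} = 1
g(4) = mex{0,1} = 2
g(5) = mex{0,1} = 2
g(6) = mex{1,2} = 0
g(7) = mex{0,1,2} = 3
g(8) = mex{0,2} = 1
g(9) = mex{1,2,3} = 0
g(10) = mex{0,1} = 2
g(11) = mex{0,2,3} = 1
g(12) = mex{1,2} = 0
So g(12) = 0.
By the Sprague-Grundy theorem, the Grundy value of a sum of independent games is the XOR of the component values.
Combined value = 4 ⊕ 0 ⊕ 14 ⊕ 0 = 10.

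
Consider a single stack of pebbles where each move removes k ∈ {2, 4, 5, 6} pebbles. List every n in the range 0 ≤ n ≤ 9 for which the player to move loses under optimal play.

0, 1, 8, 9

Compute g(0), g(1), … for moves {2, 4, 5, 6}:
g(0) = mex{} = 0
g(1) = mex{} = 0
g(2) = mex{0} = 1
g(3) = mex{0} = 1
g(4) = mex{0,1} = 2
g(5) = mex{0,1} = 2
g(6) = mex{0,1,2} = 3
g(7) = mex{0,1,2} = 3
g(8) = mex{1,2,3} = 0
g(9) = mex{1,2,3} = 0
The P-positions (g = 0) in 0..9 are 0, 1, 8, 9.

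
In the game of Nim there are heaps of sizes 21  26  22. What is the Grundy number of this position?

25

Write each in binary and XOR column by column:
  10101  (21)
  11010  (26)
  10110  (22)
  -----
  11001  (25)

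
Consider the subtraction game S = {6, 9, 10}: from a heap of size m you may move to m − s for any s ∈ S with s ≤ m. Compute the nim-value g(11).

Build the Grundy sequence with g(k) = mex{g(k−s) : s ∈ {6, 9, 10}, s ≤ k}:
k:     0  1  2  3  4  5  6  7  8  9 10 11
g(k):  0  0  0  0  0  0  1  1  1  1  1  1
So g(11) = 1.

1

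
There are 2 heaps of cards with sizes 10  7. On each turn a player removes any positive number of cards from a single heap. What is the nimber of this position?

Bitwise XOR of the heap sizes:
  1010  (10)
  0111  (7)
  ----
  1101  (13)

13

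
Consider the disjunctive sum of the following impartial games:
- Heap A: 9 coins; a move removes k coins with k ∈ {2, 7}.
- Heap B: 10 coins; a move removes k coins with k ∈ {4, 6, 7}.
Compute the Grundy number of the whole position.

For heap A, compute g(0), g(1), … with moves {2, 7}:
k:     0  1  2  3  4  5  6  7  8  9
g(k):  0  0  1  1  0  0  1  1  2  0
So g(9) = 0.
Build the Grundy sequence for heap B with g(k) = mex{g(k−s) : s ∈ {4, 6, 7}, s ≤ k}:
k:     0  1  2  3  4  5  6  7  8  9 10
g(k):  0  0  0  0  1  1  1  1  2  2  2
So g(10) = 2.
By the Sprague-Grundy theorem, the Grundy value of a sum of independent games is the XOR of the component values.
Combined value = 0 XOR 2 = 2.

2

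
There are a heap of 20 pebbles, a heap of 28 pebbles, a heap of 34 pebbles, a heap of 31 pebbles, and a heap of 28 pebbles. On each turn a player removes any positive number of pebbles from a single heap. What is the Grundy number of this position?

41

Compute the nim-sum pairwise:
20 ^ 28 = 8
8 ^ 34 = 42
42 ^ 31 = 53
53 ^ 28 = 41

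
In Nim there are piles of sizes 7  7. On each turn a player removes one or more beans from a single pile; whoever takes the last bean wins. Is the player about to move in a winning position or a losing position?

Losing position

Compute the nim-sum pairwise:
7 ⊕ 7 = 0
The nim-sum is 0, so this is a P-position: the player to move is in a losing position under optimal play.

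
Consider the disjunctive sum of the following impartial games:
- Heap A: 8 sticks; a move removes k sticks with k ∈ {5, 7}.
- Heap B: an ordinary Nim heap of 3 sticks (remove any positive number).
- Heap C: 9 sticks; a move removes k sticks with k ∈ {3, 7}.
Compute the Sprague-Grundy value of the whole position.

3

Grundy values for heap A (subtraction set {5, 7}):
g(0) = mex{} = 0
g(1) = mex{} = 0
g(2) = mex{} = 0
g(3) = mex{} = 0
g(4) = mex{} = 0
g(5) = mex{0} = 1
g(6) = mex{0} = 1
g(7) = mex{0} = 1
g(8) = mex{0} = 1
So g(8) = 1.
Heap B is a plain Nim heap of size 3, so its Grundy value is 3.
Grundy values for heap C (subtraction set {3, 7}):
g(0) = mex{} = 0
g(1) = mex{} = 0
g(2) = mex{} = 0
g(3) = mex{0} = 1
g(4) = mex{0} = 1
g(5) = mex{0} = 1
g(6) = mex{1} = 0
g(7) = mex{0,1} = 2
g(8) = mex{0,1} = 2
g(9) = mex{0} = 1
So g(9) = 1.
By the Sprague-Grundy theorem, the Grundy value of a sum of independent games is the XOR of the component values.
Combined value = 1 XOR 3 XOR 1 = 3.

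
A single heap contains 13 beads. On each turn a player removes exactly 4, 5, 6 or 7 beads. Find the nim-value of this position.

0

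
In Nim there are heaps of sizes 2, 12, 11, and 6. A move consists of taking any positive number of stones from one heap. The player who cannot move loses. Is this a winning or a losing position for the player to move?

Nim-sum: 2 ⊕ 12 ⊕ 11 ⊕ 6 = 3.
The nim-sum is 3 ≠ 0, so this is an N-position: the player to move can win.

Winning position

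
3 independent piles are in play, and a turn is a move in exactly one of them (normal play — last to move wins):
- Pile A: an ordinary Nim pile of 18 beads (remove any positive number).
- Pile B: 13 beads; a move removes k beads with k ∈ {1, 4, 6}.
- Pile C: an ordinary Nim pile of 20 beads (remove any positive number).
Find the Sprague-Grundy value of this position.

7

Pile A is a plain Nim pile of size 18, so its Grundy value is 18.
Build the Grundy sequence for pile B with g(k) = mex{g(k−s) : s ∈ {1, 4, 6}, s ≤ k}:
g(0) = mex{} = 0
g(1) = mex{0} = 1
g(2) = mex{1} = 0
g(3) = mex{0} = 1
g(4) = mex{0,1} = 2
g(5) = mex{1,2} = 0
g(6) = mex{0} = 1
g(7) = mex{1} = 0
g(8) = mex{0,2} = 1
g(9) = mex{0,1} = 2
g(10) = mex{1,2} = 0
g(11) = mex{0} = 1
g(12) = mex{1} = 0
g(13) = mex{0,2} = 1
So g(13) = 1.
Pile C is a plain Nim pile of size 20, so its Grundy value is 20.
The value of a disjunctive sum is the nim-sum of the parts.
Combined value = 18 ⊕ 1 ⊕ 20 = 7.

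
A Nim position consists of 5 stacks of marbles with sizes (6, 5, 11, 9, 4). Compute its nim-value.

5

Compute the nim-sum pairwise:
6 ^ 5 = 3
3 ^ 11 = 8
8 ^ 9 = 1
1 ^ 4 = 5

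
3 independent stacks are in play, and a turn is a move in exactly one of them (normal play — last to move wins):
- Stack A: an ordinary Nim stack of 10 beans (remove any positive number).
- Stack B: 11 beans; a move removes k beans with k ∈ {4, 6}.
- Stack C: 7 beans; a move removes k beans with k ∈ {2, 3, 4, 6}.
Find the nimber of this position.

Stack A is a plain Nim stack of size 10, so its Grundy value is 10.
For stack B, compute g(0), g(1), … with moves {4, 6}:
g(0) = mex{} = 0
g(1) = mex{} = 0
g(2) = mex{} = 0
g(3) = mex{} = 0
g(4) = mex{0} = 1
g(5) = mex{0} = 1
g(6) = mex{0} = 1
g(7) = mex{0} = 1
g(8) = mex{0,1} = 2
g(9) = mex{0,1} = 2
g(10) = mex{1} = 0
g(11) = mex{1} = 0
So g(11) = 0.
Grundy values for stack C (subtraction set {2, 3, 4, 6}):
k:     0  1  2  3  4  5  6  7
g(k):  0  0  1  1  2  2  3  3
So g(7) = 3.
By the Sprague-Grundy theorem, the Grundy value of a sum of independent games is the XOR of the component values.
Combined value = 10 ⊕ 0 ⊕ 3 = 9.

9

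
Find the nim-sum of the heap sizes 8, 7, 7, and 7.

In binary:
  1000  (8)
  0111  (7)
  0111  (7)
  0111  (7)
  ----
  1111  (15)

15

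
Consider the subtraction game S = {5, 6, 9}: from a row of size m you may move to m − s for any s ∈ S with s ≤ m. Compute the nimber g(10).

2

Compute g(0), g(1), … for moves {5, 6, 9}:
g(0) = mex{} = 0
g(1) = mex{} = 0
g(2) = mex{} = 0
g(3) = mex{} = 0
g(4) = mex{} = 0
g(5) = mex{0} = 1
g(6) = mex{0} = 1
g(7) = mex{0} = 1
g(8) = mex{0} = 1
g(9) = mex{0} = 1
g(10) = mex{0,1} = 2
So g(10) = 2.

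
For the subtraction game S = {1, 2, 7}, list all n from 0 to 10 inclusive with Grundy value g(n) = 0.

Compute g(0), g(1), … for moves {1, 2, 7}:
g(0) = mex{} = 0
g(1) = mex{0} = 1
g(2) = mex{0,1} = 2
g(3) = mex{1,2} = 0
g(4) = mex{0,2} = 1
g(5) = mex{0,1} = 2
g(6) = mex{1,2} = 0
g(7) = mex{0,2} = 1
g(8) = mex{0,1} = 2
g(9) = mex{1,2} = 0
g(10) = mex{0,2} = 1
The P-positions (g = 0) in 0..10 are 0, 3, 6, 9.

0, 3, 6, 9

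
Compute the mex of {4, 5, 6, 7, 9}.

0 is not in the set, so the mex is 0.

0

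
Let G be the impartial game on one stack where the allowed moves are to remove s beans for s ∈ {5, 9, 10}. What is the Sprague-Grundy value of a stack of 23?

Compute g(0), g(1), … for moves {5, 9, 10}:
k:     0  1  2  3  4  5  6  7  8  9 10 11 12 13 14 15 16 17 18 19 20 21 22 23
g(k):  0  0  0  0  0  1  1  1  1  1  2  2  2  2  2  0  0  0  0  0  1  1  1  1
So g(23) = 1.

1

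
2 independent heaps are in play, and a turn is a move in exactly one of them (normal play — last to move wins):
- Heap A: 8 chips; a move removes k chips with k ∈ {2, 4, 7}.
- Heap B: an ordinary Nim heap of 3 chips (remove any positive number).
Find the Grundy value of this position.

For heap A, compute g(0), g(1), … with moves {2, 4, 7}:
g(0) = mex{} = 0
g(1) = mex{} = 0
g(2) = mex{0} = 1
g(3) = mex{0} = 1
g(4) = mex{0,1} = 2
g(5) = mex{0,1} = 2
g(6) = mex{1,2} = 0
g(7) = mex{0,1,2} = 3
g(8) = mex{0,2} = 1
So g(8) = 1.
Heap B is a plain Nim heap of size 3, so its Grundy value is 3.
The value of a disjunctive sum is the nim-sum of the parts.
Combined value = 1 XOR 3 = 2.

2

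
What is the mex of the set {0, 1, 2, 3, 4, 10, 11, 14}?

The values 0, 1, 2, 3, 4 are all present; 5 is the first non-negative integer missing from the set.

5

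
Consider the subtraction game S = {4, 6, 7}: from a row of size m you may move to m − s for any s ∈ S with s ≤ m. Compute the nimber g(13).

Grundy values for subtraction set {4, 6, 7}:
g(0) = mex{} = 0
g(1) = mex{} = 0
g(2) = mex{} = 0
g(3) = mex{} = 0
g(4) = mex{0} = 1
g(5) = mex{0} = 1
g(6) = mex{0} = 1
g(7) = mex{0} = 1
g(8) = mex{0,1} = 2
g(9) = mex{0,1} = 2
g(10) = mex{0,1} = 2
g(11) = mex{1} = 0
g(12) = mex{1,2} = 0
g(13) = mex{1,2} = 0
So g(13) = 0.

0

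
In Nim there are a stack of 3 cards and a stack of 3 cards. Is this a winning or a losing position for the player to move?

In binary:
  11  (3)
  11  (3)
  --
  00  (0)
The nim-sum is 0, so this is a P-position: the player to move is in a losing position under optimal play.

Losing position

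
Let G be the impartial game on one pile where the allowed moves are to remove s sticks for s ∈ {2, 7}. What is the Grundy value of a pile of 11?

1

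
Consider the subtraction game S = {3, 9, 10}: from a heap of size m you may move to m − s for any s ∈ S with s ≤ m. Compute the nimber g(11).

1

Compute g(0), g(1), … for moves {3, 9, 10}:
k:     0  1  2  3  4  5  6  7  8  9 10 11
g(k):  0  0  0  1  1  1  0  0  0  1  1  1
So g(11) = 1.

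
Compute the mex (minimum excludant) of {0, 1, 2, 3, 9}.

4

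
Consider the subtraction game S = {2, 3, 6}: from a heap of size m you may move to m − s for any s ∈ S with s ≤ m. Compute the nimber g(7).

Build the Grundy sequence with g(k) = mex{g(k−s) : s ∈ {2, 3, 6}, s ≤ k}:
g(0) = mex{} = 0
g(1) = mex{} = 0
g(2) = mex{0} = 1
g(3) = mex{0} = 1
g(4) = mex{0,1} = 2
g(5) = mex{1} = 0
g(6) = mex{0,1,2} = 3
g(7) = mex{0,2} = 1
So g(7) = 1.

1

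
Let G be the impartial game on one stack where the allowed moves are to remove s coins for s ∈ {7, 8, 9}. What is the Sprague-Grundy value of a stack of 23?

1

Grundy values for subtraction set {7, 8, 9}:
k:     0  1  2  3  4  5  6  7  8  9 10 11 12 13 14 15 16 17 18 19 20 21 22 23
g(k):  0  0  0  0  0  0  0  1  1  1  1  1  1  1  2  2  0  0  0  0  0  0  0  1
So g(23) = 1.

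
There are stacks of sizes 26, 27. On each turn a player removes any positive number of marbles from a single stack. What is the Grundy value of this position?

1

Compute the nim-sum pairwise:
26 ^ 27 = 1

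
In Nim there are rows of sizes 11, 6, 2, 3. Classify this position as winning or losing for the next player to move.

Compute the nim-sum pairwise:
11 ^ 6 = 13
13 ^ 2 = 15
15 ^ 3 = 12
The nim-sum is 12 ≠ 0, so this is an N-position: the player to move can win.

Winning position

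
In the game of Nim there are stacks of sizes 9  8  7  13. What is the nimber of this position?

Write each in binary and XOR column by column:
  1001  (9)
  1000  (8)
  0111  (7)
  1101  (13)
  ----
  1011  (11)

11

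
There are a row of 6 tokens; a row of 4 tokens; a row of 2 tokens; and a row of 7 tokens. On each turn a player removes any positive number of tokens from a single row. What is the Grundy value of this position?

7

Compute the nim-sum pairwise:
6 XOR 4 = 2
2 XOR 2 = 0
0 XOR 7 = 7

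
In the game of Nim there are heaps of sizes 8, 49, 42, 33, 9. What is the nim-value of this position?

59

Compute the nim-sum pairwise:
8 XOR 49 = 57
57 XOR 42 = 19
19 XOR 33 = 50
50 XOR 9 = 59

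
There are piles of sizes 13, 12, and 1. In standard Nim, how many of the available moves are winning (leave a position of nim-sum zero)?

Compute the nim-sum pairwise:
13 ^ 12 = 1
1 ^ 1 = 0
The nim-sum is already 0, so every move leaves a nonzero nim-sum — there are no winning moves.

0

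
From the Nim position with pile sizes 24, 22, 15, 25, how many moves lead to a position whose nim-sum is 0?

In binary:
  11000  (24)
  10110  (22)
  01111  (15)
  11001  (25)
  -----
  11000  (24)
The overall nim-sum is X = 24. A pile of size p has a winning move iff p XOR X < p (reduce it to p XOR X).
  24: 24 XOR 24 = 0 < 24 — winning move (to 0).
  22: 22 XOR 24 = 14 < 22 — winning move (to 14).
  15: 15 XOR 24 = 23 ≥ 15 — no move.
  25: 25 XOR 24 = 1 < 25 — winning move (to 1).
That gives 3 winning moves.

3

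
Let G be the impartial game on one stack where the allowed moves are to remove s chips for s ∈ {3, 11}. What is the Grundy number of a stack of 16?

Grundy values for subtraction set {3, 11}:
k:     0  1  2  3  4  5  6  7  8  9 10 11 12 13 14 15 16
g(k):  0  0  0  1  1  1  0  0  0  1  1  1  2  2  0  0  0
So g(16) = 0.

0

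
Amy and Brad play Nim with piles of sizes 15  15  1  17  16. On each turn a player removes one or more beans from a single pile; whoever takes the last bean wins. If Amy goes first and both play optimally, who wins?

Write each in binary and XOR column by column:
  01111  (15)
  01111  (15)
  00001  (1)
  10001  (17)
  10000  (16)
  -----
  00000  (0)
The nim-sum is 0, so this is a P-position: the player to move is in a losing position under optimal play; Amy is about to move from it and so loses — Brad wins.

Brad wins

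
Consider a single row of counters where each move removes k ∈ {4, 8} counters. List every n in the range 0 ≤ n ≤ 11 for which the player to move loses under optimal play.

0, 1, 2, 3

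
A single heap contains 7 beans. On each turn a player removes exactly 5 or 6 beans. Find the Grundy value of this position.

1

Compute g(0), g(1), … for moves {5, 6}:
k:     0  1  2  3  4  5  6  7
g(k):  0  0  0  0  0  1  1  1
So g(7) = 1.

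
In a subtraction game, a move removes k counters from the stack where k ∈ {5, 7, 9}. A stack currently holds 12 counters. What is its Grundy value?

Compute g(0), g(1), … for moves {5, 7, 9}:
k:     0  1  2  3  4  5  6  7  8  9 10 11 12
g(k):  0  0  0  0  0  1  1  1  1  1  2  2  2
So g(12) = 2.

2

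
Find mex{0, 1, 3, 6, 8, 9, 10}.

The values 0, 1 are all present; 2 is the first non-negative integer missing from the set.

2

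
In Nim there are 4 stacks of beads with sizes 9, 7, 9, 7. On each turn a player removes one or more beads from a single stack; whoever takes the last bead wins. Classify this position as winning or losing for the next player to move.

Losing position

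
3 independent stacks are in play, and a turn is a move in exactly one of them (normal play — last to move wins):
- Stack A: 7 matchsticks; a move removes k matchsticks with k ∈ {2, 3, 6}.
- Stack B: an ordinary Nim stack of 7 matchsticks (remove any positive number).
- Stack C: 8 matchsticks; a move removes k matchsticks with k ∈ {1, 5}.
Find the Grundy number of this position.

6

Grundy values for stack A (subtraction set {2, 3, 6}):
g(0) = mex{} = 0
g(1) = mex{} = 0
g(2) = mex{0} = 1
g(3) = mex{0} = 1
g(4) = mex{0,1} = 2
g(5) = mex{1} = 0
g(6) = mex{0,1,2} = 3
g(7) = mex{0,2} = 1
So g(7) = 1.
Stack B is a plain Nim stack of size 7, so its Grundy value is 7.
Grundy values for stack C (subtraction set {1, 5}):
g(0) = mex{} = 0
g(1) = mex{0} = 1
g(2) = mex{1} = 0
g(3) = mex{0} = 1
g(4) = mex{1} = 0
g(5) = mex{0} = 1
g(6) = mex{1} = 0
g(7) = mex{0} = 1
g(8) = mex{1} = 0
So g(8) = 0.
The value of a disjunctive sum is the nim-sum of the parts.
Combined value = 1 ⊕ 7 ⊕ 0 = 6.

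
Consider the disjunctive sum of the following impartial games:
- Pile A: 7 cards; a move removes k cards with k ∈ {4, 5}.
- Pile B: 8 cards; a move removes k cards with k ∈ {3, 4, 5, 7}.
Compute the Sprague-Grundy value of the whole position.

3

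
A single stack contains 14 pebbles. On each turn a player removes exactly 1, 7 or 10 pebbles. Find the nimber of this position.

Grundy values for subtraction set {1, 7, 10}:
k:     0  1  2  3  4  5  6  7  8  9 10 11 12 13 14
g(k):  0  1  0  1  0  1  0  1  0  1  2  3  2  3  2
So g(14) = 2.

2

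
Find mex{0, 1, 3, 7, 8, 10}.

The values 0, 1 are all present; 2 is the first non-negative integer missing from the set.

2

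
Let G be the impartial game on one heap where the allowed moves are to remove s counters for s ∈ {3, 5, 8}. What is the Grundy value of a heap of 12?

Build the Grundy sequence with g(k) = mex{g(k−s) : s ∈ {3, 5, 8}, s ≤ k}:
k:     0  1  2  3  4  5  6  7  8  9 10 11 12
g(k):  0  0  0  1  1  1  2  2  2  3  3  0  0
So g(12) = 0.

0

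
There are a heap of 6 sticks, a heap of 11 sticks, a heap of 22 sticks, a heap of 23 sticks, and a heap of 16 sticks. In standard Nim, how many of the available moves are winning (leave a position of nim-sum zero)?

3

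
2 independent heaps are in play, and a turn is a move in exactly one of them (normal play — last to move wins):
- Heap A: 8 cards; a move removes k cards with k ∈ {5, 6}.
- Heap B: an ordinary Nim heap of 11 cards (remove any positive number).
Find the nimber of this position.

10

For heap A, compute g(0), g(1), … with moves {5, 6}:
k:     0  1  2  3  4  5  6  7  8
g(k):  0  0  0  0  0  1  1  1  1
So g(8) = 1.
Heap B is a plain Nim heap of size 11, so its Grundy value is 11.
The value of a disjunctive sum is the nim-sum of the parts.
Combined value = 1 XOR 11 = 10.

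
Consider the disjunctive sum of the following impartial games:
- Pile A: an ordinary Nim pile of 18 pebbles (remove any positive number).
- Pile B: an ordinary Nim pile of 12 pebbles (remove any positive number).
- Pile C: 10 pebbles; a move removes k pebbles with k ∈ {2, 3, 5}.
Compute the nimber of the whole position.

Pile A is a plain Nim pile of size 18, so its Grundy value is 18.
Pile B is a plain Nim pile of size 12, so its Grundy value is 12.
Build the Grundy sequence for pile C with g(k) = mex{g(k−s) : s ∈ {2, 3, 5}, s ≤ k}:
k:     0  1  2  3  4  5  6  7  8  9 10
g(k):  0  0  1  1  2  2  3  0  0  1  1
So g(10) = 1.
The value of a disjunctive sum is the nim-sum of the parts.
Combined value = 18 ⊕ 12 ⊕ 1 = 31.

31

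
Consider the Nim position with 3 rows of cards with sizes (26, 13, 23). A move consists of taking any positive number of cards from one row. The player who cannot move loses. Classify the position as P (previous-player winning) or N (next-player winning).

Write each in binary and XOR column by column:
  11010  (26)
  01101  (13)
  10111  (23)
  -----
  00000  (0)
The nim-sum is 0, so this is a P-position: the player to move is in a losing position under optimal play.

P-position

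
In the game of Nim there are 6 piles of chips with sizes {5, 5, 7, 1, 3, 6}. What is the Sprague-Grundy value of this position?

3

In binary:
  101  (5)
  101  (5)
  111  (7)
  001  (1)
  011  (3)
  110  (6)
  ---
  011  (3)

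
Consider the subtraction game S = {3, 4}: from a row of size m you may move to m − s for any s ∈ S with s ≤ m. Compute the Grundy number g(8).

0

Build the Grundy sequence with g(k) = mex{g(k−s) : s ∈ {3, 4}, s ≤ k}:
k:     0  1  2  3  4  5  6  7  8
g(k):  0  0  0  1  1  1  2  0  0
So g(8) = 0.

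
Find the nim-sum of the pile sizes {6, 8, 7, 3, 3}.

9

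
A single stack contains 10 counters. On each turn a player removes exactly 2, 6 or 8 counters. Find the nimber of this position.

3

Compute g(0), g(1), … for moves {2, 6, 8}:
k:     0  1  2  3  4  5  6  7  8  9 10
g(k):  0  0  1  1  0  0  1  1  2  2  3
So g(10) = 3.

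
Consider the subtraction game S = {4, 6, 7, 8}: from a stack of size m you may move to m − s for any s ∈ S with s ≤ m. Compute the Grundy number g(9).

2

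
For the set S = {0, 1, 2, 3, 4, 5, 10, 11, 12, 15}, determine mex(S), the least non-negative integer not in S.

6

The values 0, 1, 2, 3, 4, 5 are all present; 6 is the first non-negative integer missing from the set.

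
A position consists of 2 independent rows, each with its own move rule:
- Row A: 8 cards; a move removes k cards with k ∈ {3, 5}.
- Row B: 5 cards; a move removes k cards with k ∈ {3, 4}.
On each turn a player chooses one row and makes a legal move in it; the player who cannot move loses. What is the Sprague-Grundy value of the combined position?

1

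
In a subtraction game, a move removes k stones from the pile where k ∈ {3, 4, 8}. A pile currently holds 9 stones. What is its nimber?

3

Build the Grundy sequence with g(k) = mex{g(k−s) : s ∈ {3, 4, 8}, s ≤ k}:
g(0) = mex{} = 0
g(1) = mex{} = 0
g(2) = mex{} = 0
g(3) = mex{0} = 1
g(4) = mex{0} = 1
g(5) = mex{0} = 1
g(6) = mex{0,1} = 2
g(7) = mex{1} = 0
g(8) = mex{0,1} = 2
g(9) = mex{0,1,2} = 3
So g(9) = 3.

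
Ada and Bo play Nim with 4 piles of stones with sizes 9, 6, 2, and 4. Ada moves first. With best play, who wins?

Ada wins

Bitwise XOR of the heap sizes:
  1001  (9)
  0110  (6)
  0010  (2)
  0100  (4)
  ----
  1001  (9)
The nim-sum is 9 ≠ 0, so this is an N-position: the player to move can win; Ada has a winning move.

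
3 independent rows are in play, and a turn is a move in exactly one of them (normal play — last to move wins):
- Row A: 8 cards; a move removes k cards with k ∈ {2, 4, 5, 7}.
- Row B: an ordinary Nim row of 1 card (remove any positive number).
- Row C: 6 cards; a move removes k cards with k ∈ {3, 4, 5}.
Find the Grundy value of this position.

7

For row A, compute g(0), g(1), … with moves {2, 4, 5, 7}:
g(0) = mex{} = 0
g(1) = mex{} = 0
g(2) = mex{0} = 1
g(3) = mex{0} = 1
g(4) = mex{0,1} = 2
g(5) = mex{0,1} = 2
g(6) = mex{0,1,2} = 3
g(7) = mex{0,1,2} = 3
g(8) = mex{0,1,2,3} = 4
So g(8) = 4.
Row B is a plain Nim row of size 1, so its Grundy value is 1.
Grundy values for row C (subtraction set {3, 4, 5}):
g(0) = mex{} = 0
g(1) = mex{} = 0
g(2) = mex{} = 0
g(3) = mex{0} = 1
g(4) = mex{0} = 1
g(5) = mex{0} = 1
g(6) = mex{0,1} = 2
So g(6) = 2.
The value of a disjunctive sum is the nim-sum of the parts.
Combined value = 4 ⊕ 1 ⊕ 2 = 7.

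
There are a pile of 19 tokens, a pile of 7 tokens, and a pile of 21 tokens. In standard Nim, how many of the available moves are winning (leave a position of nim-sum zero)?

Compute the nim-sum pairwise:
19 ⊕ 7 = 20
20 ⊕ 21 = 1
The overall nim-sum is X = 1. A pile of size p has a winning move iff p XOR X < p (reduce it to p XOR X).
  19: 19 XOR 1 = 18 < 19 — winning move (to 18).
  7: 7 XOR 1 = 6 < 7 — winning move (to 6).
  21: 21 XOR 1 = 20 < 21 — winning move (to 20).
That gives 3 winning moves.

3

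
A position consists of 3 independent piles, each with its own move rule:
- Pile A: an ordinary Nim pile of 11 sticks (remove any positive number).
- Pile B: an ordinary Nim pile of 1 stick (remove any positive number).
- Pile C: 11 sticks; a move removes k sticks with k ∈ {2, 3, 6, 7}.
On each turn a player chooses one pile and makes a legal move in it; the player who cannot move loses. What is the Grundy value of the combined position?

11

Pile A is a plain Nim pile of size 11, so its Grundy value is 11.
Pile B is a plain Nim pile of size 1, so its Grundy value is 1.
Grundy values for pile C (subtraction set {2, 3, 6, 7}):
g(0) = mex{} = 0
g(1) = mex{} = 0
g(2) = mex{0} = 1
g(3) = mex{0} = 1
g(4) = mex{0,1} = 2
g(5) = mex{1} = 0
g(6) = mex{0,1,2} = 3
g(7) = mex{0,2} = 1
g(8) = mex{0,1,3} = 2
g(9) = mex{1,3} = 0
g(10) = mex{1,2} = 0
g(11) = mex{0,2} = 1
So g(11) = 1.
By the Sprague-Grundy theorem, the Grundy value of a sum of independent games is the XOR of the component values.
Combined value = 11 XOR 1 XOR 1 = 11.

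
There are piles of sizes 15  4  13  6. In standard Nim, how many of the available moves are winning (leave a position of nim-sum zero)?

0

Nim-sum: 15 ^ 4 ^ 13 ^ 6 = 0.
The nim-sum is already 0, so every move leaves a nonzero nim-sum — there are no winning moves.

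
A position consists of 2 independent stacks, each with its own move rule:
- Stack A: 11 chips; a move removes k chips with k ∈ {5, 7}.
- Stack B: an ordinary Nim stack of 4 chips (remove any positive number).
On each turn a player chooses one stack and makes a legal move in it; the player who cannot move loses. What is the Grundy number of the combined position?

6

Build the Grundy sequence for stack A with g(k) = mex{g(k−s) : s ∈ {5, 7}, s ≤ k}:
g(0) = mex{} = 0
g(1) = mex{} = 0
g(2) = mex{} = 0
g(3) = mex{} = 0
g(4) = mex{} = 0
g(5) = mex{0} = 1
g(6) = mex{0} = 1
g(7) = mex{0} = 1
g(8) = mex{0} = 1
g(9) = mex{0} = 1
g(10) = mex{0,1} = 2
g(11) = mex{0,1} = 2
So g(11) = 2.
Stack B is a plain Nim stack of size 4, so its Grundy value is 4.
By the Sprague-Grundy theorem, the Grundy value of a sum of independent games is the XOR of the component values.
Combined value = 2 ⊕ 4 = 6.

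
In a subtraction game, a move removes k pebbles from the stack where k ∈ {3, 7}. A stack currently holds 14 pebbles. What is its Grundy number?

Build the Grundy sequence with g(k) = mex{g(k−s) : s ∈ {3, 7}, s ≤ k}:
k:     0  1  2  3  4  5  6  7  8  9 10 11 12 13 14
g(k):  0  0  0  1  1  1  0  2  2  1  0  0  0  1  1
So g(14) = 1.

1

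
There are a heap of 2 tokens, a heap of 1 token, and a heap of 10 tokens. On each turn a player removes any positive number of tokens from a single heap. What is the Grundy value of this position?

9

Nim-sum: 2 ^ 1 ^ 10 = 9.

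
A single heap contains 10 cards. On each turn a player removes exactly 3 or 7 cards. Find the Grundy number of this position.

Build the Grundy sequence with g(k) = mex{g(k−s) : s ∈ {3, 7}, s ≤ k}:
g(0) = mex{} = 0
g(1) = mex{} = 0
g(2) = mex{} = 0
g(3) = mex{0} = 1
g(4) = mex{0} = 1
g(5) = mex{0} = 1
g(6) = mex{1} = 0
g(7) = mex{0,1} = 2
g(8) = mex{0,1} = 2
g(9) = mex{0} = 1
g(10) = mex{1,2} = 0
So g(10) = 0.

0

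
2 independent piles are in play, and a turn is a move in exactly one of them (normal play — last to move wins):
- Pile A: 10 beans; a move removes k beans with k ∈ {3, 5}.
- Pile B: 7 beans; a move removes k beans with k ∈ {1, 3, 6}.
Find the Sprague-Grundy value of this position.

Grundy values for pile A (subtraction set {3, 5}):
g(0) = mex{} = 0
g(1) = mex{} = 0
g(2) = mex{} = 0
g(3) = mex{0} = 1
g(4) = mex{0} = 1
g(5) = mex{0} = 1
g(6) = mex{0,1} = 2
g(7) = mex{0,1} = 2
g(8) = mex{1} = 0
g(9) = mex{1,2} = 0
g(10) = mex{1,2} = 0
So g(10) = 0.
Grundy values for pile B (subtraction set {1, 3, 6}):
g(0) = mex{} = 0
g(1) = mex{0} = 1
g(2) = mex{1} = 0
g(3) = mex{0} = 1
g(4) = mex{1} = 0
g(5) = mex{0} = 1
g(6) = mex{0,1} = 2
g(7) = mex{0,1,2} = 3
So g(7) = 3.
By the Sprague-Grundy theorem, the Grundy value of a sum of independent games is the XOR of the component values.
Combined value = 0 ⊕ 3 = 3.

3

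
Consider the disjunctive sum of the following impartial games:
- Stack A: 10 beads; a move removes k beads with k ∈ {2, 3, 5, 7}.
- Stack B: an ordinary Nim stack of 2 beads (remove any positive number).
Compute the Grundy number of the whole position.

2

For stack A, compute g(0), g(1), … with moves {2, 3, 5, 7}:
k:     0  1  2  3  4  5  6  7  8  9 10
g(k):  0  0  1  1  2  2  3  3  4  0  0
So g(10) = 0.
Stack B is a plain Nim stack of size 2, so its Grundy value is 2.
By the Sprague-Grundy theorem, the Grundy value of a sum of independent games is the XOR of the component values.
Combined value = 0 XOR 2 = 2.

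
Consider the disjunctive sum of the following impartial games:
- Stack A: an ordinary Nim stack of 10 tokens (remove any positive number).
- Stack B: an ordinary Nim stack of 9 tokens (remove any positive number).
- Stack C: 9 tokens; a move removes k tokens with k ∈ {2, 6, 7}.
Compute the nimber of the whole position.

Stack A is a plain Nim stack of size 10, so its Grundy value is 10.
Stack B is a plain Nim stack of size 9, so its Grundy value is 9.
Grundy values for stack C (subtraction set {2, 6, 7}):
g(0) = mex{} = 0
g(1) = mex{} = 0
g(2) = mex{0} = 1
g(3) = mex{0} = 1
g(4) = mex{1} = 0
g(5) = mex{1} = 0
g(6) = mex{0} = 1
g(7) = mex{0} = 1
g(8) = mex{0,1} = 2
g(9) = mex{1} = 0
So g(9) = 0.
The value of a disjunctive sum is the nim-sum of the parts.
Combined value = 10 ⊕ 9 ⊕ 0 = 3.

3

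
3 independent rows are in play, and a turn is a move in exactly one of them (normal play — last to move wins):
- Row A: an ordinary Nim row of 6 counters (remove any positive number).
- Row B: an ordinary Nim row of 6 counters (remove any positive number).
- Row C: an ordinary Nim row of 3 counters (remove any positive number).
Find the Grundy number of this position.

Row A is a plain Nim row of size 6, so its Grundy value is 6.
Row B is a plain Nim row of size 6, so its Grundy value is 6.
Row C is a plain Nim row of size 3, so its Grundy value is 3.
The value of a disjunctive sum is the nim-sum of the parts.
Combined value = 6 XOR 6 XOR 3 = 3.

3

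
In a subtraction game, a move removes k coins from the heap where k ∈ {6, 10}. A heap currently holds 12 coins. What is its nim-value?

Grundy values for subtraction set {6, 10}:
k:     0  1  2  3  4  5  6  7  8  9 10 11 12
g(k):  0  0  0  0  0  0  1  1  1  1  1  1  2
So g(12) = 2.

2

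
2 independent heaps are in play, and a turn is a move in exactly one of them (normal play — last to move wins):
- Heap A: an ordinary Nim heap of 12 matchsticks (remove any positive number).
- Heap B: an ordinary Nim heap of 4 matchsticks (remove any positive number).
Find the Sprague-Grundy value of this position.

8

Heap A is a plain Nim heap of size 12, so its Grundy value is 12.
Heap B is a plain Nim heap of size 4, so its Grundy value is 4.
By the Sprague-Grundy theorem, the Grundy value of a sum of independent games is the XOR of the component values.
Combined value = 12 ⊕ 4 = 8.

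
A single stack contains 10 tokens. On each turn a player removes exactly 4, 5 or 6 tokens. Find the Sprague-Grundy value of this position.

0

Build the Grundy sequence with g(k) = mex{g(k−s) : s ∈ {4, 5, 6}, s ≤ k}:
g(0) = mex{} = 0
g(1) = mex{} = 0
g(2) = mex{} = 0
g(3) = mex{} = 0
g(4) = mex{0} = 1
g(5) = mex{0} = 1
g(6) = mex{0} = 1
g(7) = mex{0} = 1
g(8) = mex{0,1} = 2
g(9) = mex{0,1} = 2
g(10) = mex{1} = 0
So g(10) = 0.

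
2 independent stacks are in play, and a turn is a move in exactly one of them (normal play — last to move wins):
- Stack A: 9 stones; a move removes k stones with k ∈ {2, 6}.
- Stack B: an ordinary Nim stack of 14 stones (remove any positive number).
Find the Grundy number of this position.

14

Grundy values for stack A (subtraction set {2, 6}):
k:     0  1  2  3  4  5  6  7  8  9
g(k):  0  0  1  1  0  0  1  1  0  0
So g(9) = 0.
Stack B is a plain Nim stack of size 14, so its Grundy value is 14.
By the Sprague-Grundy theorem, the Grundy value of a sum of independent games is the XOR of the component values.
Combined value = 0 ⊕ 14 = 14.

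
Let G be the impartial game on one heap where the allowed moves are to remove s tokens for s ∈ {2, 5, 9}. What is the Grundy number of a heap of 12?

2

Grundy values for subtraction set {2, 5, 9}:
k:     0  1  2  3  4  5  6  7  8  9 10 11 12
g(k):  0  0  1  1  0  2  1  0  0  1  1  0  2
So g(12) = 2.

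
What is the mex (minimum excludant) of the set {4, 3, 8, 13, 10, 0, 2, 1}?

The values 0, 1, 2, 3, 4 are all present; 5 is the first non-negative integer missing from the set.

5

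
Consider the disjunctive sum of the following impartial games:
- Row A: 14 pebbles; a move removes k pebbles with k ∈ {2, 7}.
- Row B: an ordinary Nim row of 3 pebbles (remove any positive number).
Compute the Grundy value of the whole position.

For row A, compute g(0), g(1), … with moves {2, 7}:
k:     0  1  2  3  4  5  6  7  8  9 10 11 12 13 14
g(k):  0  0  1  1  0  0  1  1  2  0  0  1  1  0  0
So g(14) = 0.
Row B is a plain Nim row of size 3, so its Grundy value is 3.
The value of a disjunctive sum is the nim-sum of the parts.
Combined value = 0 XOR 3 = 3.

3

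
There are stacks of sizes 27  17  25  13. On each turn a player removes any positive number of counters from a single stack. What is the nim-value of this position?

Compute the nim-sum pairwise:
27 XOR 17 = 10
10 XOR 25 = 19
19 XOR 13 = 30

30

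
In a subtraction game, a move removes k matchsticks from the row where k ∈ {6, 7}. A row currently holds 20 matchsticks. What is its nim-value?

Grundy values for subtraction set {6, 7}:
k:     0  1  2  3  4  5  6  7  8  9 10 11 12 13 14 15 16 17 18 19 20
g(k):  0  0  0  0  0  0  1  1  1  1  1  1  2  0  0  0  0  0  0  1  1
So g(20) = 1.

1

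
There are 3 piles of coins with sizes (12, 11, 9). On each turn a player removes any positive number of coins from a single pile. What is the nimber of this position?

14

Bitwise XOR of the heap sizes:
  1100  (12)
  1011  (11)
  1001  (9)
  ----
  1110  (14)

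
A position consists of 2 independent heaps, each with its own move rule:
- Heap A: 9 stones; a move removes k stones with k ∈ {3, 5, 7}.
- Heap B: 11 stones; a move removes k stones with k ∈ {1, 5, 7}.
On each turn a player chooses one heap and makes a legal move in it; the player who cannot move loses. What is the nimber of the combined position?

2

Build the Grundy sequence for heap A with g(k) = mex{g(k−s) : s ∈ {3, 5, 7}, s ≤ k}:
g(0) = mex{} = 0
g(1) = mex{} = 0
g(2) = mex{} = 0
g(3) = mex{0} = 1
g(4) = mex{0} = 1
g(5) = mex{0} = 1
g(6) = mex{0,1} = 2
g(7) = mex{0,1} = 2
g(8) = mex{0,1} = 2
g(9) = mex{0,1,2} = 3
So g(9) = 3.
Build the Grundy sequence for heap B with g(k) = mex{g(k−s) : s ∈ {1, 5, 7}, s ≤ k}:
k:     0  1  2  3  4  5  6  7  8  9 10 11
g(k):  0  1  0  1  0  1  0  1  0  1  0  1
So g(11) = 1.
The value of a disjunctive sum is the nim-sum of the parts.
Combined value = 3 ⊕ 1 = 2.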